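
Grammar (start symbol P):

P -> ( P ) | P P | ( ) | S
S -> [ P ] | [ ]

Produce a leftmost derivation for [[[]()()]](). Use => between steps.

P => PP => SP => [P]P => [S]P => [[P]]P => [[PP]]P => [[SP]]P => [[[]P]]P => [[[]PP]]P => [[[]()P]]P => [[[]()()]]P => [[[]()()]]()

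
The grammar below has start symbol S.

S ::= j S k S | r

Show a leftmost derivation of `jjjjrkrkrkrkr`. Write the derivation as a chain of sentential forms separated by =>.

S => jSkS   [S ::= j S k S]
jSkS => jjSkSkS   [S ::= j S k S]
jjSkSkS => jjjSkSkSkS   [S ::= j S k S]
jjjSkSkSkS => jjjjSkSkSkSkS   [S ::= j S k S]
jjjjSkSkSkSkS => jjjjrkSkSkSkS   [S ::= r]
jjjjrkSkSkSkS => jjjjrkrkSkSkS   [S ::= r]
jjjjrkrkSkSkS => jjjjrkrkrkSkS   [S ::= r]
jjjjrkrkrkSkS => jjjjrkrkrkrkS   [S ::= r]
jjjjrkrkrkrkS => jjjjrkrkrkrkr   [S ::= r]

S=>jSkS=>jjSkSkS=>jjjSkSkSkS=>jjjjSkSkSkSkS=>jjjjrkSkSkSkS=>jjjjrkrkSkSkS=>jjjjrkrkrkSkS=>jjjjrkrkrkrkS=>jjjjrkrkrkrkr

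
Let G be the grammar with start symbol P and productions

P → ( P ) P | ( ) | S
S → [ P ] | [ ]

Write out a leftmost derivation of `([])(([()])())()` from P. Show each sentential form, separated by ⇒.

P ⇒ (P)P ⇒ (S)P ⇒ ([])P ⇒ ([])(P)P ⇒ ([])((P)P)P ⇒ ([])((S)P)P ⇒ ([])(([P])P)P ⇒ ([])(([()])P)P ⇒ ([])(([()])())P ⇒ ([])(([()])())()

P ⇒ (P)P   [P → ( P ) P]
(P)P ⇒ (S)P   [P → S]
(S)P ⇒ ([])P   [S → [ ]]
([])P ⇒ ([])(P)P   [P → ( P ) P]
([])(P)P ⇒ ([])((P)P)P   [P → ( P ) P]
([])((P)P)P ⇒ ([])((S)P)P   [P → S]
([])((S)P)P ⇒ ([])(([P])P)P   [S → [ P ]]
([])(([P])P)P ⇒ ([])(([()])P)P   [P → ( )]
([])(([()])P)P ⇒ ([])(([()])())P   [P → ( )]
([])(([()])())P ⇒ ([])(([()])())()   [P → ( )]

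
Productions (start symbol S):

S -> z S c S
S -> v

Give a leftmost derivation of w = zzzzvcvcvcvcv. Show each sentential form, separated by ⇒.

S ⇒ zScS   [S -> z S c S]
zScS ⇒ zzScScS   [S -> z S c S]
zzScScS ⇒ zzzScScScS   [S -> z S c S]
zzzScScScS ⇒ zzzzScScScScS   [S -> z S c S]
zzzzScScScScS ⇒ zzzzvcScScScS   [S -> v]
zzzzvcScScScS ⇒ zzzzvcvcScScS   [S -> v]
zzzzvcvcScScS ⇒ zzzzvcvcvcScS   [S -> v]
zzzzvcvcvcScS ⇒ zzzzvcvcvcvcS   [S -> v]
zzzzvcvcvcvcS ⇒ zzzzvcvcvcvcv   [S -> v]

S ⇒ zScS ⇒ zzScScS ⇒ zzzScScScS ⇒ zzzzScScScScS ⇒ zzzzvcScScScS ⇒ zzzzvcvcScScS ⇒ zzzzvcvcvcScS ⇒ zzzzvcvcvcvcS ⇒ zzzzvcvcvcvcv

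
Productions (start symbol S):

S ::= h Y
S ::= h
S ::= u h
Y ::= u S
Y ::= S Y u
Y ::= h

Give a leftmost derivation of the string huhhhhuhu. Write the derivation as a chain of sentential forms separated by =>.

S=>hY=>huS=>huhY=>huhSYu=>huhhYYu=>huhhSYuYu=>huhhhYuYu=>huhhhhuYu=>huhhhhuhu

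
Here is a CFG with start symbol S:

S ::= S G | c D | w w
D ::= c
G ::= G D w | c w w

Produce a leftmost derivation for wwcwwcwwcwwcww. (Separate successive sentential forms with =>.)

S => SG => SGG => SGGG => SGGGG => wwGGGG => wwcwwGGG => wwcwwcwwGG => wwcwwcwwcwwG => wwcwwcwwcwwcww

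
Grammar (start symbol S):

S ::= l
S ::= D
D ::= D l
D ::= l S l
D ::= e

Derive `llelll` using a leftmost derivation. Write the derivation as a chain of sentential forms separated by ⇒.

S ⇒ D   [S ::= D]
D ⇒ Dl   [D ::= D l]
Dl ⇒ lSll   [D ::= l S l]
lSll ⇒ lDll   [S ::= D]
lDll ⇒ llSlll   [D ::= l S l]
llSlll ⇒ llDlll   [S ::= D]
llDlll ⇒ llelll   [D ::= e]

S ⇒ D ⇒ Dl ⇒ lSll ⇒ lDll ⇒ llSlll ⇒ llDlll ⇒ llelll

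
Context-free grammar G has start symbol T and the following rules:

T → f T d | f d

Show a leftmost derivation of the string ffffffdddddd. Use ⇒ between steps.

T ⇒ fTd ⇒ ffTdd ⇒ fffTddd ⇒ ffffTdddd ⇒ fffffTddddd ⇒ ffffffdddddd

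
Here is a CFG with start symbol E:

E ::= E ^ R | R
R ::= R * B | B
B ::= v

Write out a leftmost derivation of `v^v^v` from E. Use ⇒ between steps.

E ⇒ E^R   [E ::= E ^ R]
E^R ⇒ E^R^R   [E ::= E ^ R]
E^R^R ⇒ R^R^R   [E ::= R]
R^R^R ⇒ B^R^R   [R ::= B]
B^R^R ⇒ v^R^R   [B ::= v]
v^R^R ⇒ v^B^R   [R ::= B]
v^B^R ⇒ v^v^R   [B ::= v]
v^v^R ⇒ v^v^B   [R ::= B]
v^v^B ⇒ v^v^v   [B ::= v]

E ⇒ E^R ⇒ E^R^R ⇒ R^R^R ⇒ B^R^R ⇒ v^R^R ⇒ v^B^R ⇒ v^v^R ⇒ v^v^B ⇒ v^v^v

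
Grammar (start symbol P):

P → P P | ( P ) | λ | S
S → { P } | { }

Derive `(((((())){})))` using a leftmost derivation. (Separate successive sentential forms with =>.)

P => (P) => ((P)) => (((P))) => (((PP))) => ((((P)P))) => (((((P))P))) => ((((((P)))P))) => (((((()))P))) => (((((()))S))) => (((((())){})))

P => (P)   [P → ( P )]
(P) => ((P))   [P → ( P )]
((P)) => (((P)))   [P → ( P )]
(((P))) => (((PP)))   [P → P P]
(((PP))) => ((((P)P)))   [P → ( P )]
((((P)P))) => (((((P))P)))   [P → ( P )]
(((((P))P))) => ((((((P)))P)))   [P → ( P )]
((((((P)))P))) => (((((()))P)))   [P → λ]
(((((()))P))) => (((((()))S)))   [P → S]
(((((()))S))) => (((((())){})))   [S → { }]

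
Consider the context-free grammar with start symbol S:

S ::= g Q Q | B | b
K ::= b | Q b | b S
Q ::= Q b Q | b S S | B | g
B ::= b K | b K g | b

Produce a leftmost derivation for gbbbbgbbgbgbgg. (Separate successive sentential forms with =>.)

S => gQQ   [S ::= g Q Q]
gQQ => gBQ   [Q ::= B]
gBQ => gbKgQ   [B ::= b K g]
gbKgQ => gbQbgQ   [K ::= Q b]
gbQbgQ => gbQbQbgQ   [Q ::= Q b Q]
gbQbQbgQ => gbQbQbQbgQ   [Q ::= Q b Q]
gbQbQbQbgQ => gbbSSbQbQbgQ   [Q ::= b S S]
gbbSSbQbQbgQ => gbbBSbQbQbgQ   [S ::= B]
gbbBSbQbQbgQ => gbbbKgSbQbQbgQ   [B ::= b K g]
gbbbKgSbQbQbgQ => gbbbbgSbQbQbgQ   [K ::= b]
gbbbbgSbQbQbgQ => gbbbbgbbQbQbgQ   [S ::= b]
gbbbbgbbQbQbgQ => gbbbbgbbgbQbgQ   [Q ::= g]
gbbbbgbbgbQbgQ => gbbbbgbbgbgbgQ   [Q ::= g]
gbbbbgbbgbgbgQ => gbbbbgbbgbgbgg   [Q ::= g]

S => gQQ => gBQ => gbKgQ => gbQbgQ => gbQbQbgQ => gbQbQbQbgQ => gbbSSbQbQbgQ => gbbBSbQbQbgQ => gbbbKgSbQbQbgQ => gbbbbgSbQbQbgQ => gbbbbgbbQbQbgQ => gbbbbgbbgbQbgQ => gbbbbgbbgbgbgQ => gbbbbgbbgbgbgg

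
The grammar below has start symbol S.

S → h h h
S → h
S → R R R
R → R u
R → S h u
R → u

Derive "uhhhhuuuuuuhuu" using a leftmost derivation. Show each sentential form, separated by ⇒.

S⇒RRR⇒uRR⇒uShuR⇒uRRRhuR⇒uRuRRhuR⇒uRuuRRhuR⇒uShuuuRRhuR⇒uhhhhuuuRRhuR⇒uhhhhuuuRuRhuR⇒uhhhhuuuuuRhuR⇒uhhhhuuuuuuhuR⇒uhhhhuuuuuuhuu

S ⇒ RRR   [S → R R R]
RRR ⇒ uRR   [R → u]
uRR ⇒ uShuR   [R → S h u]
uShuR ⇒ uRRRhuR   [S → R R R]
uRRRhuR ⇒ uRuRRhuR   [R → R u]
uRuRRhuR ⇒ uRuuRRhuR   [R → R u]
uRuuRRhuR ⇒ uShuuuRRhuR   [R → S h u]
uShuuuRRhuR ⇒ uhhhhuuuRRhuR   [S → h h h]
uhhhhuuuRRhuR ⇒ uhhhhuuuRuRhuR   [R → R u]
uhhhhuuuRuRhuR ⇒ uhhhhuuuuuRhuR   [R → u]
uhhhhuuuuuRhuR ⇒ uhhhhuuuuuuhuR   [R → u]
uhhhhuuuuuuhuR ⇒ uhhhhuuuuuuhuu   [R → u]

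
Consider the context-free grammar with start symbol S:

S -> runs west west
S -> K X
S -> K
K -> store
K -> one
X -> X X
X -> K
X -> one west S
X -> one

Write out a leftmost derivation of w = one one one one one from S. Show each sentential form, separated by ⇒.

S ⇒ K X ⇒ one X ⇒ one X X ⇒ one X X X ⇒ one X X X X ⇒ one one X X X ⇒ one one one X X ⇒ one one one one X ⇒ one one one one one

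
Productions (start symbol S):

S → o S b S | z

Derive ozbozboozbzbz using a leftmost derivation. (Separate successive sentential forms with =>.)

S=>oSbS=>ozbS=>ozboSbS=>ozbozbS=>ozbozboSbS=>ozbozbooSbSbS=>ozbozboozbSbS=>ozbozboozbzbS=>ozbozboozbzbz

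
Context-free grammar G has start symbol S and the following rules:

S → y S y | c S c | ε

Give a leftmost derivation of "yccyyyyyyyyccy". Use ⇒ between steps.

S⇒ySy⇒ycScy⇒yccSccy⇒yccySyccy⇒yccyySyyccy⇒yccyyySyyyccy⇒yccyyyySyyyyccy⇒yccyyyyyyyyccy

S ⇒ ySy   [S → y S y]
ySy ⇒ ycScy   [S → c S c]
ycScy ⇒ yccSccy   [S → c S c]
yccSccy ⇒ yccySyccy   [S → y S y]
yccySyccy ⇒ yccyySyyccy   [S → y S y]
yccyySyyccy ⇒ yccyyySyyyccy   [S → y S y]
yccyyySyyyccy ⇒ yccyyyySyyyyccy   [S → y S y]
yccyyyySyyyyccy ⇒ yccyyyyyyyyccy   [S → ε]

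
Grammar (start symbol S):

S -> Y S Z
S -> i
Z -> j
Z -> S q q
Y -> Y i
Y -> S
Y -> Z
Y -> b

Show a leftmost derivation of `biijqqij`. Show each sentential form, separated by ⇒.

S ⇒ YSZ ⇒ ZSZ ⇒ SqqSZ ⇒ YSZqqSZ ⇒ YiSZqqSZ ⇒ biSZqqSZ ⇒ biiZqqSZ ⇒ biijqqSZ ⇒ biijqqiZ ⇒ biijqqij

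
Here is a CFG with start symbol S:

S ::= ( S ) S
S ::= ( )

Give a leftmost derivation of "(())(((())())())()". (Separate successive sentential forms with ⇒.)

S ⇒ (S)S ⇒ (())S ⇒ (())(S)S ⇒ (())((S)S)S ⇒ (())(((S)S)S)S ⇒ (())(((())S)S)S ⇒ (())(((())())S)S ⇒ (())(((())())())S ⇒ (())(((())())())()

S ⇒ (S)S   [S ::= ( S ) S]
(S)S ⇒ (())S   [S ::= ( )]
(())S ⇒ (())(S)S   [S ::= ( S ) S]
(())(S)S ⇒ (())((S)S)S   [S ::= ( S ) S]
(())((S)S)S ⇒ (())(((S)S)S)S   [S ::= ( S ) S]
(())(((S)S)S)S ⇒ (())(((())S)S)S   [S ::= ( )]
(())(((())S)S)S ⇒ (())(((())())S)S   [S ::= ( )]
(())(((())())S)S ⇒ (())(((())())())S   [S ::= ( )]
(())(((())())())S ⇒ (())(((())())())()   [S ::= ( )]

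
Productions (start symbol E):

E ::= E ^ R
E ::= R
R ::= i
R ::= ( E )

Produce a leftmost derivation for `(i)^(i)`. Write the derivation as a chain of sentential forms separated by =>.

E => E^R => R^R => (E)^R => (R)^R => (i)^R => (i)^(E) => (i)^(R) => (i)^(i)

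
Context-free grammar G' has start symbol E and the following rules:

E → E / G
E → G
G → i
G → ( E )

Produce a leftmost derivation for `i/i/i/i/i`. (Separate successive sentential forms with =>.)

E => E/G   [E → E / G]
E/G => E/G/G   [E → E / G]
E/G/G => E/G/G/G   [E → E / G]
E/G/G/G => E/G/G/G/G   [E → E / G]
E/G/G/G/G => G/G/G/G/G   [E → G]
G/G/G/G/G => i/G/G/G/G   [G → i]
i/G/G/G/G => i/i/G/G/G   [G → i]
i/i/G/G/G => i/i/i/G/G   [G → i]
i/i/i/G/G => i/i/i/i/G   [G → i]
i/i/i/i/G => i/i/i/i/i   [G → i]

E => E/G => E/G/G => E/G/G/G => E/G/G/G/G => G/G/G/G/G => i/G/G/G/G => i/i/G/G/G => i/i/i/G/G => i/i/i/i/G => i/i/i/i/i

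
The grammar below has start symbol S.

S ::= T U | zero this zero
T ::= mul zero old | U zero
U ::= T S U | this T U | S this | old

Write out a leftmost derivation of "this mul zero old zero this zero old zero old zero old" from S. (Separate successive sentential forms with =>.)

S => T U => U zero U => this T U zero U => this U zero U zero U => this T S U zero U zero U => this mul zero old S U zero U zero U => this mul zero old zero this zero U zero U zero U => this mul zero old zero this zero old zero U zero U => this mul zero old zero this zero old zero old zero U => this mul zero old zero this zero old zero old zero old

S => T U   [S ::= T U]
T U => U zero U   [T ::= U zero]
U zero U => this T U zero U   [U ::= this T U]
this T U zero U => this U zero U zero U   [T ::= U zero]
this U zero U zero U => this T S U zero U zero U   [U ::= T S U]
this T S U zero U zero U => this mul zero old S U zero U zero U   [T ::= mul zero old]
this mul zero old S U zero U zero U => this mul zero old zero this zero U zero U zero U   [S ::= zero this zero]
this mul zero old zero this zero U zero U zero U => this mul zero old zero this zero old zero U zero U   [U ::= old]
this mul zero old zero this zero old zero U zero U => this mul zero old zero this zero old zero old zero U   [U ::= old]
this mul zero old zero this zero old zero old zero U => this mul zero old zero this zero old zero old zero old   [U ::= old]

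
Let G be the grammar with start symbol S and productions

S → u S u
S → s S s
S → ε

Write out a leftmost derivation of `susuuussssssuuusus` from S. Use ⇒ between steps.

S⇒sSs⇒suSus⇒susSsus⇒susuSusus⇒susuuSuusus⇒susuuuSuuusus⇒susuuusSsuuusus⇒susuuussSssuuusus⇒susuuusssSsssuuusus⇒susuuussssssuuusus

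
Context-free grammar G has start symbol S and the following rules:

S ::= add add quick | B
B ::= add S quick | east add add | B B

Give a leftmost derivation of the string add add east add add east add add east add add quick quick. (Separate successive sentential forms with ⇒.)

S ⇒ B   [S ::= B]
B ⇒ add S quick   [B ::= add S quick]
add S quick ⇒ add B quick   [S ::= B]
add B quick ⇒ add add S quick quick   [B ::= add S quick]
add add S quick quick ⇒ add add B quick quick   [S ::= B]
add add B quick quick ⇒ add add B B quick quick   [B ::= B B]
add add B B quick quick ⇒ add add east add add B quick quick   [B ::= east add add]
add add east add add B quick quick ⇒ add add east add add B B quick quick   [B ::= B B]
add add east add add B B quick quick ⇒ add add east add add east add add B quick quick   [B ::= east add add]
add add east add add east add add B quick quick ⇒ add add east add add east add add east add add quick quick   [B ::= east add add]

S ⇒ B ⇒ add S quick ⇒ add B quick ⇒ add add S quick quick ⇒ add add B quick quick ⇒ add add B B quick quick ⇒ add add east add add B quick quick ⇒ add add east add add B B quick quick ⇒ add add east add add east add add B quick quick ⇒ add add east add add east add add east add add quick quick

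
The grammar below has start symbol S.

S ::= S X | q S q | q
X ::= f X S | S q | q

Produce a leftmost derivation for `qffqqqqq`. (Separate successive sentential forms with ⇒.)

S ⇒ SX ⇒ SXX ⇒ qXX ⇒ qfXSX ⇒ qffXSSX ⇒ qffSqSSX ⇒ qffqqSSX ⇒ qffqqqSX ⇒ qffqqqqX ⇒ qffqqqqq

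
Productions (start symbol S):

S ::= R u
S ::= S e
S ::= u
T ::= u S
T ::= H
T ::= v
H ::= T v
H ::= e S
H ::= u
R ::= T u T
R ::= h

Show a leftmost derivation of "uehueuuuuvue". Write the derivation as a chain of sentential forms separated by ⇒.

S⇒Se⇒Rue⇒TuTue⇒uSuTue⇒uRuuTue⇒uTuTuuTue⇒uHuTuuTue⇒ueSuTuuTue⇒ueSeuTuuTue⇒ueRueuTuuTue⇒uehueuTuuTue⇒uehueuHuuTue⇒uehueuuuuTue⇒uehueuuuuvue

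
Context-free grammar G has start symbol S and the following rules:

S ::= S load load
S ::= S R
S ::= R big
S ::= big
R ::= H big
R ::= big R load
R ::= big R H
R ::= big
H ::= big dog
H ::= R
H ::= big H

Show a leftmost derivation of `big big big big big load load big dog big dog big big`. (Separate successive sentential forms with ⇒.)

S ⇒ S R   [S ::= S R]
S R ⇒ R big R   [S ::= R big]
R big R ⇒ big R H big R   [R ::= big R H]
big R H big R ⇒ big big R H H big R   [R ::= big R H]
big big R H H big R ⇒ big big big R load H H big R   [R ::= big R load]
big big big R load H H big R ⇒ big big big big R load load H H big R   [R ::= big R load]
big big big big R load load H H big R ⇒ big big big big big load load H H big R   [R ::= big]
big big big big big load load H H big R ⇒ big big big big big load load big dog H big R   [H ::= big dog]
big big big big big load load big dog H big R ⇒ big big big big big load load big dog big dog big R   [H ::= big dog]
big big big big big load load big dog big dog big R ⇒ big big big big big load load big dog big dog big big   [R ::= big]

S ⇒ S R ⇒ R big R ⇒ big R H big R ⇒ big big R H H big R ⇒ big big big R load H H big R ⇒ big big big big R load load H H big R ⇒ big big big big big load load H H big R ⇒ big big big big big load load big dog H big R ⇒ big big big big big load load big dog big dog big R ⇒ big big big big big load load big dog big dog big big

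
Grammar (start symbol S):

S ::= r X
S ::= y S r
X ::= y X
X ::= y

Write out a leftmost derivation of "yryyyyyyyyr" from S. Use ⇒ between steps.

S ⇒ ySr ⇒ yrXr ⇒ yryXr ⇒ yryyXr ⇒ yryyyXr ⇒ yryyyyXr ⇒ yryyyyyXr ⇒ yryyyyyyXr ⇒ yryyyyyyyXr ⇒ yryyyyyyyyr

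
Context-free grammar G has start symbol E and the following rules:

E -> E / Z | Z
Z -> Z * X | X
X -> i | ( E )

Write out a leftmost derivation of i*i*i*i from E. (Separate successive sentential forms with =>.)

E => Z => Z*X => Z*X*X => Z*X*X*X => X*X*X*X => i*X*X*X => i*i*X*X => i*i*i*X => i*i*i*i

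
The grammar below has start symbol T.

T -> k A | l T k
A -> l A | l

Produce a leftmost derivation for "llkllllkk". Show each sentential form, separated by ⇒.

T ⇒ lTk ⇒ llTkk ⇒ llkAkk ⇒ llklAkk ⇒ llkllAkk ⇒ llklllAkk ⇒ llkllllkk

T ⇒ lTk   [T -> l T k]
lTk ⇒ llTkk   [T -> l T k]
llTkk ⇒ llkAkk   [T -> k A]
llkAkk ⇒ llklAkk   [A -> l A]
llklAkk ⇒ llkllAkk   [A -> l A]
llkllAkk ⇒ llklllAkk   [A -> l A]
llklllAkk ⇒ llkllllkk   [A -> l]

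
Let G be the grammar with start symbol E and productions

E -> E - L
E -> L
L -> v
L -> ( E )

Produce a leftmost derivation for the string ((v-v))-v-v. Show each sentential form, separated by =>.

E=>E-L=>E-L-L=>L-L-L=>(E)-L-L=>(L)-L-L=>((E))-L-L=>((E-L))-L-L=>((L-L))-L-L=>((v-L))-L-L=>((v-v))-L-L=>((v-v))-v-L=>((v-v))-v-v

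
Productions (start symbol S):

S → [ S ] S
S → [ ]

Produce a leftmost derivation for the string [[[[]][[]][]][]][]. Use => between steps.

S => [S]S   [S → [ S ] S]
[S]S => [[S]S]S   [S → [ S ] S]
[[S]S]S => [[[S]S]S]S   [S → [ S ] S]
[[[S]S]S]S => [[[[]]S]S]S   [S → [ ]]
[[[[]]S]S]S => [[[[]][S]S]S]S   [S → [ S ] S]
[[[[]][S]S]S]S => [[[[]][[]]S]S]S   [S → [ ]]
[[[[]][[]]S]S]S => [[[[]][[]][]]S]S   [S → [ ]]
[[[[]][[]][]]S]S => [[[[]][[]][]][]]S   [S → [ ]]
[[[[]][[]][]][]]S => [[[[]][[]][]][]][]   [S → [ ]]

S=>[S]S=>[[S]S]S=>[[[S]S]S]S=>[[[[]]S]S]S=>[[[[]][S]S]S]S=>[[[[]][[]]S]S]S=>[[[[]][[]][]]S]S=>[[[[]][[]][]][]]S=>[[[[]][[]][]][]][]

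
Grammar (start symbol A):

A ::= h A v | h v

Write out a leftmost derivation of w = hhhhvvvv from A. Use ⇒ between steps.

A ⇒ hAv ⇒ hhAvv ⇒ hhhAvvv ⇒ hhhhvvvv

A ⇒ hAv   [A ::= h A v]
hAv ⇒ hhAvv   [A ::= h A v]
hhAvv ⇒ hhhAvvv   [A ::= h A v]
hhhAvvv ⇒ hhhhvvvv   [A ::= h v]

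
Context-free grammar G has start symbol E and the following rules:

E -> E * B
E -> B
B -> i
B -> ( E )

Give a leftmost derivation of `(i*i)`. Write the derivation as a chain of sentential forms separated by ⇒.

E ⇒ B   [E -> B]
B ⇒ (E)   [B -> ( E )]
(E) ⇒ (E*B)   [E -> E * B]
(E*B) ⇒ (B*B)   [E -> B]
(B*B) ⇒ (i*B)   [B -> i]
(i*B) ⇒ (i*i)   [B -> i]

E⇒B⇒(E)⇒(E*B)⇒(B*B)⇒(i*B)⇒(i*i)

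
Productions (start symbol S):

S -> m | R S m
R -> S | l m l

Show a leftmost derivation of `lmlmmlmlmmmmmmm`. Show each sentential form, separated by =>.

S => RSm => SSm => RSmSm => SSmSm => RSmSmSm => lmlSmSmSm => lmlmmSmSm => lmlmmRSmmSm => lmlmmSSmmSm => lmlmmRSmSmmSm => lmlmmlmlSmSmmSm => lmlmmlmlmmSmmSm => lmlmmlmlmmmmmSm => lmlmmlmlmmmmmmm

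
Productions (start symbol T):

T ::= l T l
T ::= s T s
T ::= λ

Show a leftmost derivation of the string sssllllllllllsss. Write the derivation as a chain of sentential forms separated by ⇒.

T ⇒ sTs ⇒ ssTss ⇒ sssTsss ⇒ ssslTlsss ⇒ sssllTllsss ⇒ ssslllTlllsss ⇒ sssllllTllllsss ⇒ ssslllllTlllllsss ⇒ sssllllllllllsss

T ⇒ sTs   [T ::= s T s]
sTs ⇒ ssTss   [T ::= s T s]
ssTss ⇒ sssTsss   [T ::= s T s]
sssTsss ⇒ ssslTlsss   [T ::= l T l]
ssslTlsss ⇒ sssllTllsss   [T ::= l T l]
sssllTllsss ⇒ ssslllTlllsss   [T ::= l T l]
ssslllTlllsss ⇒ sssllllTllllsss   [T ::= l T l]
sssllllTllllsss ⇒ ssslllllTlllllsss   [T ::= l T l]
ssslllllTlllllsss ⇒ sssllllllllllsss   [T ::= λ]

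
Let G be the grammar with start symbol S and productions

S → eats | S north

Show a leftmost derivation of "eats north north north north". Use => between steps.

S => S north => S north north => S north north north => S north north north north => eats north north north north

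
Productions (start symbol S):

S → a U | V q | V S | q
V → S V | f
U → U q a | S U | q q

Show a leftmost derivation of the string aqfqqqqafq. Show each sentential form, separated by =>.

S => Vq => SVq => aUVq => aUqaVq => aSUqaVq => aVSUqaVq => aSVSUqaVq => aqVSUqaVq => aqfSUqaVq => aqfqUqaVq => aqfqqqqaVq => aqfqqqqafq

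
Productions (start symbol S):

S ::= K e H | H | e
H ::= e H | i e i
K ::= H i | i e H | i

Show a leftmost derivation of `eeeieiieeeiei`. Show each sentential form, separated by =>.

S=>KeH=>HieH=>eHieH=>eeHieH=>eeeHieH=>eeeieiieH=>eeeieiieeH=>eeeieiieeeH=>eeeieiieeeiei

S => KeH   [S ::= K e H]
KeH => HieH   [K ::= H i]
HieH => eHieH   [H ::= e H]
eHieH => eeHieH   [H ::= e H]
eeHieH => eeeHieH   [H ::= e H]
eeeHieH => eeeieiieH   [H ::= i e i]
eeeieiieH => eeeieiieeH   [H ::= e H]
eeeieiieeH => eeeieiieeeH   [H ::= e H]
eeeieiieeeH => eeeieiieeeiei   [H ::= i e i]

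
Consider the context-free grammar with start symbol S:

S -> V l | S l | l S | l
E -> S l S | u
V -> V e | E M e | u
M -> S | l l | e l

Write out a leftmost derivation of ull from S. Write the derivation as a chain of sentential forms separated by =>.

S => Sl => Vll => ull

S => Sl   [S -> S l]
Sl => Vll   [S -> V l]
Vll => ull   [V -> u]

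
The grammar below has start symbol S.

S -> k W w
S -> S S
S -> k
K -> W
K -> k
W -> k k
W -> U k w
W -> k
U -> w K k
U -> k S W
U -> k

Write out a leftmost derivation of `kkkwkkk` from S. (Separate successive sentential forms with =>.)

S => SS => SSS => SSSS => kSSS => kSSSS => kkWwSSS => kkkwSSS => kkkwkSS => kkkwkkS => kkkwkkk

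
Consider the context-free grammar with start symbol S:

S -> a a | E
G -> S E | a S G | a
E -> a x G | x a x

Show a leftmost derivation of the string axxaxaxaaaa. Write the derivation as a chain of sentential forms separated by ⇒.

S ⇒ E ⇒ axG ⇒ axSE ⇒ axEE ⇒ axxaxE ⇒ axxaxaxG ⇒ axxaxaxaSG ⇒ axxaxaxaaaG ⇒ axxaxaxaaaa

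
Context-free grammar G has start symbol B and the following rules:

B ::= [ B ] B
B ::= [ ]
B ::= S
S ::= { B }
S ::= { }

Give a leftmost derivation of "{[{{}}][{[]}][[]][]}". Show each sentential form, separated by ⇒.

B⇒S⇒{B}⇒{[B]B}⇒{[S]B}⇒{[{B}]B}⇒{[{S}]B}⇒{[{{}}]B}⇒{[{{}}][B]B}⇒{[{{}}][S]B}⇒{[{{}}][{B}]B}⇒{[{{}}][{[]}]B}⇒{[{{}}][{[]}][B]B}⇒{[{{}}][{[]}][[]]B}⇒{[{{}}][{[]}][[]][]}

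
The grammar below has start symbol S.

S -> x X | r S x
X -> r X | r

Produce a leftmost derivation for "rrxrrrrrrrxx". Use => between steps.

S => rSx   [S -> r S x]
rSx => rrSxx   [S -> r S x]
rrSxx => rrxXxx   [S -> x X]
rrxXxx => rrxrXxx   [X -> r X]
rrxrXxx => rrxrrXxx   [X -> r X]
rrxrrXxx => rrxrrrXxx   [X -> r X]
rrxrrrXxx => rrxrrrrXxx   [X -> r X]
rrxrrrrXxx => rrxrrrrrXxx   [X -> r X]
rrxrrrrrXxx => rrxrrrrrrXxx   [X -> r X]
rrxrrrrrrXxx => rrxrrrrrrrxx   [X -> r]

S => rSx => rrSxx => rrxXxx => rrxrXxx => rrxrrXxx => rrxrrrXxx => rrxrrrrXxx => rrxrrrrrXxx => rrxrrrrrrXxx => rrxrrrrrrrxx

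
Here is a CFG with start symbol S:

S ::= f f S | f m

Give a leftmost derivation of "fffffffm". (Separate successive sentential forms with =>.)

S => ffS => ffffS => ffffffS => fffffffm

S => ffS   [S ::= f f S]
ffS => ffffS   [S ::= f f S]
ffffS => ffffffS   [S ::= f f S]
ffffffS => fffffffm   [S ::= f m]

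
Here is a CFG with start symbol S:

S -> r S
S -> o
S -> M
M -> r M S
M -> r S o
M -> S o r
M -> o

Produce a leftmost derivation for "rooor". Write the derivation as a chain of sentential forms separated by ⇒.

S ⇒ M ⇒ Sor ⇒ Mor ⇒ rSoor ⇒ rooor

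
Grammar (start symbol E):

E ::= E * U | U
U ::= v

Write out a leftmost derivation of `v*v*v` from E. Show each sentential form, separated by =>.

E => E*U => E*U*U => U*U*U => v*U*U => v*v*U => v*v*v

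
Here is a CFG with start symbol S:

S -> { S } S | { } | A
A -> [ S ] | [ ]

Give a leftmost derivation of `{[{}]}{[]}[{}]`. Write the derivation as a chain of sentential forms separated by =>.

S => {S}S => {A}S => {[S]}S => {[{}]}S => {[{}]}{S}S => {[{}]}{A}S => {[{}]}{[]}S => {[{}]}{[]}A => {[{}]}{[]}[S] => {[{}]}{[]}[{}]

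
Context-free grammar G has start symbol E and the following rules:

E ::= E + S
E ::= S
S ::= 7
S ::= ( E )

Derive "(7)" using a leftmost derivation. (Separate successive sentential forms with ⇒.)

E ⇒ S ⇒ (E) ⇒ (S) ⇒ (7)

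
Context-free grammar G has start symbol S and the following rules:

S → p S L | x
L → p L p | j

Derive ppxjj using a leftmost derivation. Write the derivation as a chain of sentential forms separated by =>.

S => pSL   [S → p S L]
pSL => ppSLL   [S → p S L]
ppSLL => ppxLL   [S → x]
ppxLL => ppxjL   [L → j]
ppxjL => ppxjj   [L → j]

S => pSL => ppSLL => ppxLL => ppxjL => ppxjj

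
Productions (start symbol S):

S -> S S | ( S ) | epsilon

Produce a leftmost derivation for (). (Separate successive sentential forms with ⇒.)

S ⇒ SS ⇒ SSS ⇒ (S)SS ⇒ ()SS ⇒ ()S ⇒ ()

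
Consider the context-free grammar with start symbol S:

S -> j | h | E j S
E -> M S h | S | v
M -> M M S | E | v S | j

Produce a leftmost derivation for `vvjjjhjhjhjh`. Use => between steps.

S => EjS => MShjS => vSShjS => vEjSShjS => vvjSShjS => vvjEjSShjS => vvjMShjSShjS => vvjjShjSShjS => vvjjjhjSShjS => vvjjjhjhShjS => vvjjjhjhjhjS => vvjjjhjhjhjh

S => EjS   [S -> E j S]
EjS => MShjS   [E -> M S h]
MShjS => vSShjS   [M -> v S]
vSShjS => vEjSShjS   [S -> E j S]
vEjSShjS => vvjSShjS   [E -> v]
vvjSShjS => vvjEjSShjS   [S -> E j S]
vvjEjSShjS => vvjMShjSShjS   [E -> M S h]
vvjMShjSShjS => vvjjShjSShjS   [M -> j]
vvjjShjSShjS => vvjjjhjSShjS   [S -> j]
vvjjjhjSShjS => vvjjjhjhShjS   [S -> h]
vvjjjhjhShjS => vvjjjhjhjhjS   [S -> j]
vvjjjhjhjhjS => vvjjjhjhjhjh   [S -> h]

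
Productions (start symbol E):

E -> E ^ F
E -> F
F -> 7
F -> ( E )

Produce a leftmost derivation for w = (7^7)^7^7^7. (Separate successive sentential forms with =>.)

E => E^F   [E -> E ^ F]
E^F => E^F^F   [E -> E ^ F]
E^F^F => E^F^F^F   [E -> E ^ F]
E^F^F^F => F^F^F^F   [E -> F]
F^F^F^F => (E)^F^F^F   [F -> ( E )]
(E)^F^F^F => (E^F)^F^F^F   [E -> E ^ F]
(E^F)^F^F^F => (F^F)^F^F^F   [E -> F]
(F^F)^F^F^F => (7^F)^F^F^F   [F -> 7]
(7^F)^F^F^F => (7^7)^F^F^F   [F -> 7]
(7^7)^F^F^F => (7^7)^7^F^F   [F -> 7]
(7^7)^7^F^F => (7^7)^7^7^F   [F -> 7]
(7^7)^7^7^F => (7^7)^7^7^7   [F -> 7]

E=>E^F=>E^F^F=>E^F^F^F=>F^F^F^F=>(E)^F^F^F=>(E^F)^F^F^F=>(F^F)^F^F^F=>(7^F)^F^F^F=>(7^7)^F^F^F=>(7^7)^7^F^F=>(7^7)^7^7^F=>(7^7)^7^7^7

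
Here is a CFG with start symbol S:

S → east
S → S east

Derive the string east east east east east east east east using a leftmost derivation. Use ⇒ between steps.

S ⇒ S east   [S → S east]
S east ⇒ S east east   [S → S east]
S east east ⇒ S east east east   [S → S east]
S east east east ⇒ S east east east east   [S → S east]
S east east east east ⇒ S east east east east east   [S → S east]
S east east east east east ⇒ S east east east east east east   [S → S east]
S east east east east east east ⇒ S east east east east east east east   [S → S east]
S east east east east east east east ⇒ east east east east east east east east   [S → east]

S ⇒ S east ⇒ S east east ⇒ S east east east ⇒ S east east east east ⇒ S east east east east east ⇒ S east east east east east east ⇒ S east east east east east east east ⇒ east east east east east east east east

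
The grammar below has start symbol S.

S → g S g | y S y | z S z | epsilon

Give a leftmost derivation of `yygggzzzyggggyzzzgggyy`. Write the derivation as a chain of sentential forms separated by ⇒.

S ⇒ ySy   [S → y S y]
ySy ⇒ yySyy   [S → y S y]
yySyy ⇒ yygSgyy   [S → g S g]
yygSgyy ⇒ yyggSggyy   [S → g S g]
yyggSggyy ⇒ yygggSgggyy   [S → g S g]
yygggSgggyy ⇒ yygggzSzgggyy   [S → z S z]
yygggzSzgggyy ⇒ yygggzzSzzgggyy   [S → z S z]
yygggzzSzzgggyy ⇒ yygggzzzSzzzgggyy   [S → z S z]
yygggzzzSzzzgggyy ⇒ yygggzzzySyzzzgggyy   [S → y S y]
yygggzzzySyzzzgggyy ⇒ yygggzzzygSgyzzzgggyy   [S → g S g]
yygggzzzygSgyzzzgggyy ⇒ yygggzzzyggSggyzzzgggyy   [S → g S g]
yygggzzzyggSggyzzzgggyy ⇒ yygggzzzyggggyzzzgggyy   [S → epsilon]

S ⇒ ySy ⇒ yySyy ⇒ yygSgyy ⇒ yyggSggyy ⇒ yygggSgggyy ⇒ yygggzSzgggyy ⇒ yygggzzSzzgggyy ⇒ yygggzzzSzzzgggyy ⇒ yygggzzzySyzzzgggyy ⇒ yygggzzzygSgyzzzgggyy ⇒ yygggzzzyggSggyzzzgggyy ⇒ yygggzzzyggggyzzzgggyy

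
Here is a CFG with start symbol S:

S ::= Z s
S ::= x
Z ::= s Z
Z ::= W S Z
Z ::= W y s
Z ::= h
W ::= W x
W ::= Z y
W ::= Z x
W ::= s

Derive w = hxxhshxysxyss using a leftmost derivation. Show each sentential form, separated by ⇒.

S ⇒ Zs ⇒ Wyss ⇒ Zxyss ⇒ WSZxyss ⇒ WxSZxyss ⇒ ZxxSZxyss ⇒ hxxSZxyss ⇒ hxxZsZxyss ⇒ hxxhsZxyss ⇒ hxxhsWysxyss ⇒ hxxhsZxysxyss ⇒ hxxhshxysxyss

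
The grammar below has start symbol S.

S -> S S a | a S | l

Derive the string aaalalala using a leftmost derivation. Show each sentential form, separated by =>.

S => SSa   [S -> S S a]
SSa => aSSa   [S -> a S]
aSSa => aaSSa   [S -> a S]
aaSSa => aaaSSa   [S -> a S]
aaaSSa => aaaSSaSa   [S -> S S a]
aaaSSaSa => aaalSaSa   [S -> l]
aaalSaSa => aaalaSaSa   [S -> a S]
aaalaSaSa => aaalalaSa   [S -> l]
aaalalaSa => aaalalala   [S -> l]

S => SSa => aSSa => aaSSa => aaaSSa => aaaSSaSa => aaalSaSa => aaalaSaSa => aaalalaSa => aaalalala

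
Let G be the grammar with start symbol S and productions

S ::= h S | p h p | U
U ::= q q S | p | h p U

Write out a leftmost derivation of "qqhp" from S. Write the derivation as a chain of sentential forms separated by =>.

S=>U=>qqS=>qqhS=>qqhU=>qqhp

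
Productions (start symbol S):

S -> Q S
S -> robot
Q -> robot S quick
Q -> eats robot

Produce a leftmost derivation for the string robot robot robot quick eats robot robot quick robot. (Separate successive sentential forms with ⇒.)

S ⇒ Q S ⇒ robot S quick S ⇒ robot Q S quick S ⇒ robot robot S quick S quick S ⇒ robot robot robot quick S quick S ⇒ robot robot robot quick Q S quick S ⇒ robot robot robot quick eats robot S quick S ⇒ robot robot robot quick eats robot robot quick S ⇒ robot robot robot quick eats robot robot quick robot

S ⇒ Q S   [S -> Q S]
Q S ⇒ robot S quick S   [Q -> robot S quick]
robot S quick S ⇒ robot Q S quick S   [S -> Q S]
robot Q S quick S ⇒ robot robot S quick S quick S   [Q -> robot S quick]
robot robot S quick S quick S ⇒ robot robot robot quick S quick S   [S -> robot]
robot robot robot quick S quick S ⇒ robot robot robot quick Q S quick S   [S -> Q S]
robot robot robot quick Q S quick S ⇒ robot robot robot quick eats robot S quick S   [Q -> eats robot]
robot robot robot quick eats robot S quick S ⇒ robot robot robot quick eats robot robot quick S   [S -> robot]
robot robot robot quick eats robot robot quick S ⇒ robot robot robot quick eats robot robot quick robot   [S -> robot]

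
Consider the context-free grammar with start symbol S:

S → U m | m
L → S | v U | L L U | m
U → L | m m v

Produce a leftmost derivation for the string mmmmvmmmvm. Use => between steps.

S => Um => Lm => LLUm => LLULUm => mLULUm => mmULUm => mmmmvLUm => mmmmvmUm => mmmmvmmmvm

S => Um   [S → U m]
Um => Lm   [U → L]
Lm => LLUm   [L → L L U]
LLUm => LLULUm   [L → L L U]
LLULUm => mLULUm   [L → m]
mLULUm => mmULUm   [L → m]
mmULUm => mmmmvLUm   [U → m m v]
mmmmvLUm => mmmmvmUm   [L → m]
mmmmvmUm => mmmmvmmmvm   [U → m m v]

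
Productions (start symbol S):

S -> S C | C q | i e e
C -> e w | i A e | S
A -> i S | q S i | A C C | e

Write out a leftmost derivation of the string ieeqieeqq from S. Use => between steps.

S=>Cq=>Sq=>Cqq=>Sqq=>SCqq=>CqCqq=>SqCqq=>ieeqCqq=>ieeqiAeqq=>ieeqieeqq

S => Cq   [S -> C q]
Cq => Sq   [C -> S]
Sq => Cqq   [S -> C q]
Cqq => Sqq   [C -> S]
Sqq => SCqq   [S -> S C]
SCqq => CqCqq   [S -> C q]
CqCqq => SqCqq   [C -> S]
SqCqq => ieeqCqq   [S -> i e e]
ieeqCqq => ieeqiAeqq   [C -> i A e]
ieeqiAeqq => ieeqieeqq   [A -> e]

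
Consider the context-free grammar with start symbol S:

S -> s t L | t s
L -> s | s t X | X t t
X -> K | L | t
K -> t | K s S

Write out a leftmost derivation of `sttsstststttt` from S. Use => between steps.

S => stL => stXtt => stKtt => stKsStt => sttsStt => sttsstLtt => sttsststXtt => sttsststLtt => sttsstststXtt => sttsstststttt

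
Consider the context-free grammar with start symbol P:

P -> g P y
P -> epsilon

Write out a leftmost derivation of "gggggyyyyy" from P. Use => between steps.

P => gPy => ggPyy => gggPyyy => ggggPyyyy => gggggPyyyyy => gggggyyyyy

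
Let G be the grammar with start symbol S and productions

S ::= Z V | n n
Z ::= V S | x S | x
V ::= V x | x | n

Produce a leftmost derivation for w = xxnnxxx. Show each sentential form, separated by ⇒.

S ⇒ ZV   [S ::= Z V]
ZV ⇒ xSV   [Z ::= x S]
xSV ⇒ xZVV   [S ::= Z V]
xZVV ⇒ xxSVV   [Z ::= x S]
xxSVV ⇒ xxnnVV   [S ::= n n]
xxnnVV ⇒ xxnnVxV   [V ::= V x]
xxnnVxV ⇒ xxnnxxV   [V ::= x]
xxnnxxV ⇒ xxnnxxx   [V ::= x]

S ⇒ ZV ⇒ xSV ⇒ xZVV ⇒ xxSVV ⇒ xxnnVV ⇒ xxnnVxV ⇒ xxnnxxV ⇒ xxnnxxx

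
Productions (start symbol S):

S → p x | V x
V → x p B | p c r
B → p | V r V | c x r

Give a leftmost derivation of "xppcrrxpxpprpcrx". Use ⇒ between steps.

S⇒Vx⇒xpBx⇒xpVrVx⇒xppcrrVx⇒xppcrrxpBx⇒xppcrrxpVrVx⇒xppcrrxpxpBrVx⇒xppcrrxpxpprVx⇒xppcrrxpxpprpcrx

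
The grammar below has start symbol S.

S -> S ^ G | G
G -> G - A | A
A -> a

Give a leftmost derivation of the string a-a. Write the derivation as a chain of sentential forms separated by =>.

S=>G=>G-A=>A-A=>a-A=>a-a

S => G   [S -> G]
G => G-A   [G -> G - A]
G-A => A-A   [G -> A]
A-A => a-A   [A -> a]
a-A => a-a   [A -> a]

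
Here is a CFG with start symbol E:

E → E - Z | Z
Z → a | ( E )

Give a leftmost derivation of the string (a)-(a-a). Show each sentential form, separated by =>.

E => E-Z   [E → E - Z]
E-Z => Z-Z   [E → Z]
Z-Z => (E)-Z   [Z → ( E )]
(E)-Z => (Z)-Z   [E → Z]
(Z)-Z => (a)-Z   [Z → a]
(a)-Z => (a)-(E)   [Z → ( E )]
(a)-(E) => (a)-(E-Z)   [E → E - Z]
(a)-(E-Z) => (a)-(Z-Z)   [E → Z]
(a)-(Z-Z) => (a)-(a-Z)   [Z → a]
(a)-(a-Z) => (a)-(a-a)   [Z → a]

E=>E-Z=>Z-Z=>(E)-Z=>(Z)-Z=>(a)-Z=>(a)-(E)=>(a)-(E-Z)=>(a)-(Z-Z)=>(a)-(a-Z)=>(a)-(a-a)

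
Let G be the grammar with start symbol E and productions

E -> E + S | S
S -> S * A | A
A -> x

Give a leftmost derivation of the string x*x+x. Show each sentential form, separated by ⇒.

E ⇒ E+S ⇒ S+S ⇒ S*A+S ⇒ A*A+S ⇒ x*A+S ⇒ x*x+S ⇒ x*x+A ⇒ x*x+x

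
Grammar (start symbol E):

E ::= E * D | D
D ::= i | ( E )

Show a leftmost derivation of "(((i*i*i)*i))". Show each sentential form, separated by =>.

E => D   [E ::= D]
D => (E)   [D ::= ( E )]
(E) => (D)   [E ::= D]
(D) => ((E))   [D ::= ( E )]
((E)) => ((E*D))   [E ::= E * D]
((E*D)) => ((D*D))   [E ::= D]
((D*D)) => (((E)*D))   [D ::= ( E )]
(((E)*D)) => (((E*D)*D))   [E ::= E * D]
(((E*D)*D)) => (((E*D*D)*D))   [E ::= E * D]
(((E*D*D)*D)) => (((D*D*D)*D))   [E ::= D]
(((D*D*D)*D)) => (((i*D*D)*D))   [D ::= i]
(((i*D*D)*D)) => (((i*i*D)*D))   [D ::= i]
(((i*i*D)*D)) => (((i*i*i)*D))   [D ::= i]
(((i*i*i)*D)) => (((i*i*i)*i))   [D ::= i]

E => D => (E) => (D) => ((E)) => ((E*D)) => ((D*D)) => (((E)*D)) => (((E*D)*D)) => (((E*D*D)*D)) => (((D*D*D)*D)) => (((i*D*D)*D)) => (((i*i*D)*D)) => (((i*i*i)*D)) => (((i*i*i)*i))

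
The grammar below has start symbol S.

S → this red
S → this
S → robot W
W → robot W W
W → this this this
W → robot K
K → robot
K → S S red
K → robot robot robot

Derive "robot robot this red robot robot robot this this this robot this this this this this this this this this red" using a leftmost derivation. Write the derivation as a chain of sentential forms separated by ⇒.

S ⇒ robot W   [S → robot W]
robot W ⇒ robot robot K   [W → robot K]
robot robot K ⇒ robot robot S S red   [K → S S red]
robot robot S S red ⇒ robot robot this red S red   [S → this red]
robot robot this red S red ⇒ robot robot this red robot W red   [S → robot W]
robot robot this red robot W red ⇒ robot robot this red robot robot W W red   [W → robot W W]
robot robot this red robot robot W W red ⇒ robot robot this red robot robot robot W W W red   [W → robot W W]
robot robot this red robot robot robot W W W red ⇒ robot robot this red robot robot robot this this this W W red   [W → this this this]
robot robot this red robot robot robot this this this W W red ⇒ robot robot this red robot robot robot this this this robot W W W red   [W → robot W W]
robot robot this red robot robot robot this this this robot W W W red ⇒ robot robot this red robot robot robot this this this robot this this this W W red   [W → this this this]
robot robot this red robot robot robot this this this robot this this this W W red ⇒ robot robot this red robot robot robot this this this robot this this this this this this W red   [W → this this this]
robot robot this red robot robot robot this this this robot this this this this this this W red ⇒ robot robot this red robot robot robot this this this robot this this this this this this this this this red   [W → this this this]

S ⇒ robot W ⇒ robot robot K ⇒ robot robot S S red ⇒ robot robot this red S red ⇒ robot robot this red robot W red ⇒ robot robot this red robot robot W W red ⇒ robot robot this red robot robot robot W W W red ⇒ robot robot this red robot robot robot this this this W W red ⇒ robot robot this red robot robot robot this this this robot W W W red ⇒ robot robot this red robot robot robot this this this robot this this this W W red ⇒ robot robot this red robot robot robot this this this robot this this this this this this W red ⇒ robot robot this red robot robot robot this this this robot this this this this this this this this this red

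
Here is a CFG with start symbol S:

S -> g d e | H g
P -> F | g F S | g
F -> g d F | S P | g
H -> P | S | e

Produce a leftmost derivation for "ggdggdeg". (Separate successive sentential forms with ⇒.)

S⇒Hg⇒Pg⇒gFSg⇒ggdFSg⇒ggdgSg⇒ggdggdeg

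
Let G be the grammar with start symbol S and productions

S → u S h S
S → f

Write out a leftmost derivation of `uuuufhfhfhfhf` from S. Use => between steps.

S=>uShS=>uuShShS=>uuuShShShS=>uuuuShShShShS=>uuuufhShShShS=>uuuufhfhShShS=>uuuufhfhfhShS=>uuuufhfhfhfhS=>uuuufhfhfhfhf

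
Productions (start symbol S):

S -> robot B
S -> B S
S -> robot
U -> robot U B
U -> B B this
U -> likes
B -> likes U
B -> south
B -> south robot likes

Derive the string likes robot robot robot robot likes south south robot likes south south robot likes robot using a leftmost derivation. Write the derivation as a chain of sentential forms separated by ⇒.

S ⇒ B S ⇒ likes U S ⇒ likes robot U B S ⇒ likes robot robot U B B S ⇒ likes robot robot robot U B B B S ⇒ likes robot robot robot robot U B B B B S ⇒ likes robot robot robot robot likes B B B B S ⇒ likes robot robot robot robot likes south B B B S ⇒ likes robot robot robot robot likes south south robot likes B B S ⇒ likes robot robot robot robot likes south south robot likes south B S ⇒ likes robot robot robot robot likes south south robot likes south south robot likes S ⇒ likes robot robot robot robot likes south south robot likes south south robot likes robot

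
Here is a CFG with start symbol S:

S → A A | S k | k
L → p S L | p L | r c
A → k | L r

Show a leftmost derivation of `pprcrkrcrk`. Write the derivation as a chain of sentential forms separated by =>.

S => AA   [S → A A]
AA => LrA   [A → L r]
LrA => pSLrA   [L → p S L]
pSLrA => pAALrA   [S → A A]
pAALrA => pLrALrA   [A → L r]
pLrALrA => ppLrALrA   [L → p L]
ppLrALrA => pprcrALrA   [L → r c]
pprcrALrA => pprcrkLrA   [A → k]
pprcrkLrA => pprcrkrcrA   [L → r c]
pprcrkrcrA => pprcrkrcrk   [A → k]

S => AA => LrA => pSLrA => pAALrA => pLrALrA => ppLrALrA => pprcrALrA => pprcrkLrA => pprcrkrcrA => pprcrkrcrk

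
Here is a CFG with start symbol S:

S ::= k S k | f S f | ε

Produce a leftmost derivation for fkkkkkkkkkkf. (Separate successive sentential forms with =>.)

S => fSf   [S ::= f S f]
fSf => fkSkf   [S ::= k S k]
fkSkf => fkkSkkf   [S ::= k S k]
fkkSkkf => fkkkSkkkf   [S ::= k S k]
fkkkSkkkf => fkkkkSkkkkf   [S ::= k S k]
fkkkkSkkkkf => fkkkkkSkkkkkf   [S ::= k S k]
fkkkkkSkkkkkf => fkkkkkkkkkkf   [S ::= ε]

S=>fSf=>fkSkf=>fkkSkkf=>fkkkSkkkf=>fkkkkSkkkkf=>fkkkkkSkkkkkf=>fkkkkkkkkkkf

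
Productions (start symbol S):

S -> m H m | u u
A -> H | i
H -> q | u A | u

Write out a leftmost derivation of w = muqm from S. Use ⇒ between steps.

S ⇒ mHm ⇒ muAm ⇒ muHm ⇒ muqm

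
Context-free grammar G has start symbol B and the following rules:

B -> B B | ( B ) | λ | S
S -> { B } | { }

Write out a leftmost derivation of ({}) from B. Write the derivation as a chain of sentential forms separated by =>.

B => BB => BBB => (B)BB => (BB)BB => (SB)BB => ({B}B)BB => ({}B)BB => ({})BB => ({})B => ({})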